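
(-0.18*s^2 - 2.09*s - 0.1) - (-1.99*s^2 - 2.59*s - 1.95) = 1.81*s^2 + 0.5*s + 1.85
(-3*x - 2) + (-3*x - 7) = -6*x - 9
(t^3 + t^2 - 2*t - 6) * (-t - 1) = -t^4 - 2*t^3 + t^2 + 8*t + 6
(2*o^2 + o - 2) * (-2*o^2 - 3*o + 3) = -4*o^4 - 8*o^3 + 7*o^2 + 9*o - 6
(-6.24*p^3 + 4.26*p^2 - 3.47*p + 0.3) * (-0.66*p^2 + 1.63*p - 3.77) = 4.1184*p^5 - 12.9828*p^4 + 32.7588*p^3 - 21.9143*p^2 + 13.5709*p - 1.131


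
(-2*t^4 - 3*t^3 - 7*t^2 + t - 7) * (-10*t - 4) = 20*t^5 + 38*t^4 + 82*t^3 + 18*t^2 + 66*t + 28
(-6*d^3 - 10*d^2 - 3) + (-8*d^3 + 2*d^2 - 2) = -14*d^3 - 8*d^2 - 5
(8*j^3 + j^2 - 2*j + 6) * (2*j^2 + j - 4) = 16*j^5 + 10*j^4 - 35*j^3 + 6*j^2 + 14*j - 24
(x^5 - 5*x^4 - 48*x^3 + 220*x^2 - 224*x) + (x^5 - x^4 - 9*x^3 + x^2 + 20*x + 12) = 2*x^5 - 6*x^4 - 57*x^3 + 221*x^2 - 204*x + 12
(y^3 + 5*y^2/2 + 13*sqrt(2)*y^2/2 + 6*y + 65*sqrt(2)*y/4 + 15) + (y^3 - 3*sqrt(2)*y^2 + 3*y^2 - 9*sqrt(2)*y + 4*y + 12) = 2*y^3 + 7*sqrt(2)*y^2/2 + 11*y^2/2 + 10*y + 29*sqrt(2)*y/4 + 27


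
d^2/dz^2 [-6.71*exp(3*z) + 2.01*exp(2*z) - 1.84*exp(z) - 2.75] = (-60.39*exp(2*z) + 8.04*exp(z) - 1.84)*exp(z)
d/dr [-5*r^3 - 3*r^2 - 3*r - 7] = -15*r^2 - 6*r - 3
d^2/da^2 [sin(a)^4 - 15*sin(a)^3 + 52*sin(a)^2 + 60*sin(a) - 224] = -16*sin(a)^4 + 135*sin(a)^3 - 196*sin(a)^2 - 150*sin(a) + 104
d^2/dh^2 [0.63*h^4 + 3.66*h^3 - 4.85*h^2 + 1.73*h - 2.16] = 7.56*h^2 + 21.96*h - 9.7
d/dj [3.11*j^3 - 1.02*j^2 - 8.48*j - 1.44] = 9.33*j^2 - 2.04*j - 8.48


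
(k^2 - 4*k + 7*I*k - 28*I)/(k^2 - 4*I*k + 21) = (k^2 + k*(-4 + 7*I) - 28*I)/(k^2 - 4*I*k + 21)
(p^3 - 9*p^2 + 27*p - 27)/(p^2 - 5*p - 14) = (-p^3 + 9*p^2 - 27*p + 27)/(-p^2 + 5*p + 14)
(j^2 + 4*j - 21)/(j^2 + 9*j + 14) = (j - 3)/(j + 2)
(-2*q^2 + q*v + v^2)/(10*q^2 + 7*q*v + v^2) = (-q + v)/(5*q + v)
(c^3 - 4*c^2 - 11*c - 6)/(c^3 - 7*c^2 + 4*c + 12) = (c + 1)/(c - 2)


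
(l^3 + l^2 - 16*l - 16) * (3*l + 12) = 3*l^4 + 15*l^3 - 36*l^2 - 240*l - 192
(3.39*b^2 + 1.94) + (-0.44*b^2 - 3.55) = 2.95*b^2 - 1.61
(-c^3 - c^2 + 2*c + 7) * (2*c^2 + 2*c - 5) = -2*c^5 - 4*c^4 + 7*c^3 + 23*c^2 + 4*c - 35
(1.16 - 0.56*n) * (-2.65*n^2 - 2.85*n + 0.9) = 1.484*n^3 - 1.478*n^2 - 3.81*n + 1.044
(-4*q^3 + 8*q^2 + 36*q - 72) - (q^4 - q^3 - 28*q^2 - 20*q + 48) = -q^4 - 3*q^3 + 36*q^2 + 56*q - 120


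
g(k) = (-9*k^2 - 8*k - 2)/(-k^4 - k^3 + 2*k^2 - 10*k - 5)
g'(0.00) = 0.80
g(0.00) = 0.40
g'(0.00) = 0.80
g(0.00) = 0.40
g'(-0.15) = 0.64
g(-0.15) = 0.29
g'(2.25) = -0.48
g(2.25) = 1.21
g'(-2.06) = 2.39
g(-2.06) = -1.60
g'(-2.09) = 2.59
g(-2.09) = -1.67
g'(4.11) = -0.22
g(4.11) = 0.51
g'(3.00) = -0.41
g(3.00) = 0.86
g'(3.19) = -0.38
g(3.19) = 0.78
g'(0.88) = 0.75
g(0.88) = 1.18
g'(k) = (-18*k - 8)/(-k^4 - k^3 + 2*k^2 - 10*k - 5) + (-9*k^2 - 8*k - 2)*(4*k^3 + 3*k^2 - 4*k + 10)/(-k^4 - k^3 + 2*k^2 - 10*k - 5)^2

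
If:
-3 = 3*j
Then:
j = -1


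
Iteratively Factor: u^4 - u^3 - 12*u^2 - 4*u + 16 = (u - 1)*(u^3 - 12*u - 16) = (u - 1)*(u + 2)*(u^2 - 2*u - 8) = (u - 1)*(u + 2)^2*(u - 4)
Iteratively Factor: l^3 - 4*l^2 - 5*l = (l - 5)*(l^2 + l) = l*(l - 5)*(l + 1)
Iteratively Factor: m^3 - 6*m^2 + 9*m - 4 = (m - 1)*(m^2 - 5*m + 4) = (m - 1)^2*(m - 4)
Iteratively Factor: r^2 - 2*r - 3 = (r + 1)*(r - 3)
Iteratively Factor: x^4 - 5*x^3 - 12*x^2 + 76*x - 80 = (x - 2)*(x^3 - 3*x^2 - 18*x + 40) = (x - 5)*(x - 2)*(x^2 + 2*x - 8) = (x - 5)*(x - 2)*(x + 4)*(x - 2)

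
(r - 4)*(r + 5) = r^2 + r - 20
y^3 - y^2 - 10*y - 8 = (y - 4)*(y + 1)*(y + 2)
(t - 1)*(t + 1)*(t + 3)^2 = t^4 + 6*t^3 + 8*t^2 - 6*t - 9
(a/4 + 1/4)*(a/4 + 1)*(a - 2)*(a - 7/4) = a^4/16 + 5*a^3/64 - 45*a^2/64 + 5*a/32 + 7/8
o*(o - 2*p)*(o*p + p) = o^3*p - 2*o^2*p^2 + o^2*p - 2*o*p^2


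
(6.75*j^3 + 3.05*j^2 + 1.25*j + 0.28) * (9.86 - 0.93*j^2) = -6.2775*j^5 - 2.8365*j^4 + 65.3925*j^3 + 29.8126*j^2 + 12.325*j + 2.7608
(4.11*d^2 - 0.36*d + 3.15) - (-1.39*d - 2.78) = 4.11*d^2 + 1.03*d + 5.93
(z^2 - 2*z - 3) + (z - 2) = z^2 - z - 5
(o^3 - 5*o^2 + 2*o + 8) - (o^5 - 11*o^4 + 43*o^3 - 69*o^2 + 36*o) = -o^5 + 11*o^4 - 42*o^3 + 64*o^2 - 34*o + 8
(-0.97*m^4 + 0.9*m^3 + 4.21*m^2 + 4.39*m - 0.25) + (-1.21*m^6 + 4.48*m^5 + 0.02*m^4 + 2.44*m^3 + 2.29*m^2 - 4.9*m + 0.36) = -1.21*m^6 + 4.48*m^5 - 0.95*m^4 + 3.34*m^3 + 6.5*m^2 - 0.510000000000001*m + 0.11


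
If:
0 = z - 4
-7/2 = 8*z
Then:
No Solution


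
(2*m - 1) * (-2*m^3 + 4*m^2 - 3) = -4*m^4 + 10*m^3 - 4*m^2 - 6*m + 3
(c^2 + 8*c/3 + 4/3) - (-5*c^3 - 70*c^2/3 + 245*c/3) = 5*c^3 + 73*c^2/3 - 79*c + 4/3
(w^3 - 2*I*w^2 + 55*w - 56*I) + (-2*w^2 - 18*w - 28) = w^3 - 2*w^2 - 2*I*w^2 + 37*w - 28 - 56*I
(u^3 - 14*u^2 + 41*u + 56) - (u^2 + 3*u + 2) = u^3 - 15*u^2 + 38*u + 54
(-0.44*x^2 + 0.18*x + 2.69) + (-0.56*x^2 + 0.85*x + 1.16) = -1.0*x^2 + 1.03*x + 3.85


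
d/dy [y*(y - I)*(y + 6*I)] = 3*y^2 + 10*I*y + 6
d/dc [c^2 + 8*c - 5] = 2*c + 8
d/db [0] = 0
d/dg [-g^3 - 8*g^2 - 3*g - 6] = -3*g^2 - 16*g - 3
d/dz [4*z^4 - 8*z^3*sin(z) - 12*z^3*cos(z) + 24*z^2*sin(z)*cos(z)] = 4*z*(3*z^2*sin(z) - 2*z^2*cos(z) + 4*z^2 - 6*z*sin(z) - 9*z*cos(z) + 6*z*cos(2*z) + 6*sin(2*z))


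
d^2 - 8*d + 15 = (d - 5)*(d - 3)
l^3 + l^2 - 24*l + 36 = (l - 3)*(l - 2)*(l + 6)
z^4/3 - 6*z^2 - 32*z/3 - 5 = (z/3 + 1)*(z - 5)*(z + 1)^2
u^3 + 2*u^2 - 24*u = u*(u - 4)*(u + 6)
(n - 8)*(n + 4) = n^2 - 4*n - 32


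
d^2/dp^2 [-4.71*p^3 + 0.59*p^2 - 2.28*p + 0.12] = 1.18 - 28.26*p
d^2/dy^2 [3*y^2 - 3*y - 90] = 6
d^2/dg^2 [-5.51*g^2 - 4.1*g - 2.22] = -11.0200000000000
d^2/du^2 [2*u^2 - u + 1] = 4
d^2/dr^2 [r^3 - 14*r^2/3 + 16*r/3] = 6*r - 28/3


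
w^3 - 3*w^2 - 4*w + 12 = (w - 3)*(w - 2)*(w + 2)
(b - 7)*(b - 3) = b^2 - 10*b + 21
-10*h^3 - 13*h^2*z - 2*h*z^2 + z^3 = (-5*h + z)*(h + z)*(2*h + z)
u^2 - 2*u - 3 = (u - 3)*(u + 1)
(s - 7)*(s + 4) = s^2 - 3*s - 28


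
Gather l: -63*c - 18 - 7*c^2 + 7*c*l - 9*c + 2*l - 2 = -7*c^2 - 72*c + l*(7*c + 2) - 20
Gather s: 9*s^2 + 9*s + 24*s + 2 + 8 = 9*s^2 + 33*s + 10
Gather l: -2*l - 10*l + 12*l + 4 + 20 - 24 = 0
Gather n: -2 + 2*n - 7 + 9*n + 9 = 11*n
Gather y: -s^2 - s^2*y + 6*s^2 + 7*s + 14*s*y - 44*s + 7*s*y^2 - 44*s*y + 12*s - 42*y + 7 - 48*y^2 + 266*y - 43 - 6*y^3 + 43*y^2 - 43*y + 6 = 5*s^2 - 25*s - 6*y^3 + y^2*(7*s - 5) + y*(-s^2 - 30*s + 181) - 30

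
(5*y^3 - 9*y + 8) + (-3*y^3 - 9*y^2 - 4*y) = 2*y^3 - 9*y^2 - 13*y + 8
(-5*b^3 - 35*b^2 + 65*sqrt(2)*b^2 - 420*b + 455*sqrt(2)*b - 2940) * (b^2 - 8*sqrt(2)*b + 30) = -5*b^5 - 35*b^4 + 105*sqrt(2)*b^4 - 1610*b^3 + 735*sqrt(2)*b^3 - 11270*b^2 + 5310*sqrt(2)*b^2 - 12600*b + 37170*sqrt(2)*b - 88200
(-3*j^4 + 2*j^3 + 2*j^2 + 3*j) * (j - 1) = -3*j^5 + 5*j^4 + j^2 - 3*j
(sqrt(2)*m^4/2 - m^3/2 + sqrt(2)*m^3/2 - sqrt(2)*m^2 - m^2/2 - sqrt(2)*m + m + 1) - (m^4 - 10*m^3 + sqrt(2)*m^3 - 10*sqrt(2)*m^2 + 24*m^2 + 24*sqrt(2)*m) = -m^4 + sqrt(2)*m^4/2 - sqrt(2)*m^3/2 + 19*m^3/2 - 49*m^2/2 + 9*sqrt(2)*m^2 - 25*sqrt(2)*m + m + 1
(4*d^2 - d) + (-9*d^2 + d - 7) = -5*d^2 - 7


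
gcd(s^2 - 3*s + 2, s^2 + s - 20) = 1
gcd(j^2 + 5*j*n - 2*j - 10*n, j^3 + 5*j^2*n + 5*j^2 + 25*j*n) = j + 5*n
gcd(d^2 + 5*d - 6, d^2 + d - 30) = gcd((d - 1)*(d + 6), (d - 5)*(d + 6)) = d + 6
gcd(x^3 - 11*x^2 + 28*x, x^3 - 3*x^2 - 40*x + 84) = x - 7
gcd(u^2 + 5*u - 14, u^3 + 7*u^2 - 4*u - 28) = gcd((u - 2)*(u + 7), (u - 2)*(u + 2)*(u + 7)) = u^2 + 5*u - 14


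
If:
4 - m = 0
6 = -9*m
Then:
No Solution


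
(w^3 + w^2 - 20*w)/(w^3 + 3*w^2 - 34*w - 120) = w*(w - 4)/(w^2 - 2*w - 24)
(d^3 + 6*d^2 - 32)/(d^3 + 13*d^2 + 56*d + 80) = (d - 2)/(d + 5)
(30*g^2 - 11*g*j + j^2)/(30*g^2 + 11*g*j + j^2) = (30*g^2 - 11*g*j + j^2)/(30*g^2 + 11*g*j + j^2)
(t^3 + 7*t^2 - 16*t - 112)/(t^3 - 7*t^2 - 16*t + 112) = (t + 7)/(t - 7)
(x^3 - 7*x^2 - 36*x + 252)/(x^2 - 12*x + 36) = (x^2 - x - 42)/(x - 6)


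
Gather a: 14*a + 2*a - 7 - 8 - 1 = 16*a - 16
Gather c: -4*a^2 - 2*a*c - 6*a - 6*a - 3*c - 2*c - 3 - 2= -4*a^2 - 12*a + c*(-2*a - 5) - 5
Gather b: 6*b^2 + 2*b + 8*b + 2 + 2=6*b^2 + 10*b + 4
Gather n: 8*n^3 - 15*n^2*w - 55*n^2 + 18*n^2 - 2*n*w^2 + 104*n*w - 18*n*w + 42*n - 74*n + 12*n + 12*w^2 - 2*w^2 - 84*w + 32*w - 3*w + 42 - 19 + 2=8*n^3 + n^2*(-15*w - 37) + n*(-2*w^2 + 86*w - 20) + 10*w^2 - 55*w + 25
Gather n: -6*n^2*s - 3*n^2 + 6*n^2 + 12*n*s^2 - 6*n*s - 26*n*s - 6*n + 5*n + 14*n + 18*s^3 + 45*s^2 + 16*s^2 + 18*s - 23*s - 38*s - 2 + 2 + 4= n^2*(3 - 6*s) + n*(12*s^2 - 32*s + 13) + 18*s^3 + 61*s^2 - 43*s + 4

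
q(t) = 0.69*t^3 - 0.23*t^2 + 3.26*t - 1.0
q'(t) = 2.07*t^2 - 0.46*t + 3.26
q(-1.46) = -8.40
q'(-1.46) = 8.34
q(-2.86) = -28.35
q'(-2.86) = 21.51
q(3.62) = 40.52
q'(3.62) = 28.72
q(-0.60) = -3.19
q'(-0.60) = 4.28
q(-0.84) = -4.31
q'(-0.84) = 5.11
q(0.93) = 2.39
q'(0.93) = 4.62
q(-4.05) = -63.81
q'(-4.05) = 39.08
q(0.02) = -0.93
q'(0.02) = 3.25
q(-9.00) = -551.98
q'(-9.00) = 175.07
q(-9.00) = -551.98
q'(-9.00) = 175.07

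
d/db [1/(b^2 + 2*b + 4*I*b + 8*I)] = 2*(-b - 1 - 2*I)/(b^2 + 2*b + 4*I*b + 8*I)^2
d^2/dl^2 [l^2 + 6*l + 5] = 2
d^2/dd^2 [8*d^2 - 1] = 16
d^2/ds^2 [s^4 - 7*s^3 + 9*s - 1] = 6*s*(2*s - 7)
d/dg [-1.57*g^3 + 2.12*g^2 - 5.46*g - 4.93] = -4.71*g^2 + 4.24*g - 5.46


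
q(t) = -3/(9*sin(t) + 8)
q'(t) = 27*cos(t)/(9*sin(t) + 8)^2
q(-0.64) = -1.14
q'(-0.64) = 3.14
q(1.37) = -0.18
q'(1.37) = 0.02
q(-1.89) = 5.50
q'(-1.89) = -28.49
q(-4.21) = -0.19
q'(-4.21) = -0.05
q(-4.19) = -0.19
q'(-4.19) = -0.05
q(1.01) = -0.19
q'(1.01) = 0.06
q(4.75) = 3.02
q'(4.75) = 1.03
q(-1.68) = 3.17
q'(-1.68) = -3.29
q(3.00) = -0.32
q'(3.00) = -0.31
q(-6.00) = -0.29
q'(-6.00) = 0.23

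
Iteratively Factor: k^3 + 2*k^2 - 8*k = (k - 2)*(k^2 + 4*k) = k*(k - 2)*(k + 4)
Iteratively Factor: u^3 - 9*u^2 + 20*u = (u - 4)*(u^2 - 5*u) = (u - 5)*(u - 4)*(u)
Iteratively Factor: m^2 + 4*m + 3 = (m + 1)*(m + 3)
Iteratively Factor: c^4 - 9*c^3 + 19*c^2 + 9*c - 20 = (c - 1)*(c^3 - 8*c^2 + 11*c + 20) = (c - 4)*(c - 1)*(c^2 - 4*c - 5) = (c - 4)*(c - 1)*(c + 1)*(c - 5)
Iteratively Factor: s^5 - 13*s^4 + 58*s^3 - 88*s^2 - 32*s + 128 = (s + 1)*(s^4 - 14*s^3 + 72*s^2 - 160*s + 128) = (s - 2)*(s + 1)*(s^3 - 12*s^2 + 48*s - 64) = (s - 4)*(s - 2)*(s + 1)*(s^2 - 8*s + 16) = (s - 4)^2*(s - 2)*(s + 1)*(s - 4)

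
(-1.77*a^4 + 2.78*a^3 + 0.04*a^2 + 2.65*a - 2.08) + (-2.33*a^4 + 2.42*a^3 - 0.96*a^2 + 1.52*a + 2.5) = -4.1*a^4 + 5.2*a^3 - 0.92*a^2 + 4.17*a + 0.42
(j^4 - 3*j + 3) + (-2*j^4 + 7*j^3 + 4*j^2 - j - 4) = -j^4 + 7*j^3 + 4*j^2 - 4*j - 1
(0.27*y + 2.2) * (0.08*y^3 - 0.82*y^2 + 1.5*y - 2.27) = 0.0216*y^4 - 0.0454*y^3 - 1.399*y^2 + 2.6871*y - 4.994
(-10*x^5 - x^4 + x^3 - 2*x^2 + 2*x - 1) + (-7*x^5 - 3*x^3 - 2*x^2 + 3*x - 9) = -17*x^5 - x^4 - 2*x^3 - 4*x^2 + 5*x - 10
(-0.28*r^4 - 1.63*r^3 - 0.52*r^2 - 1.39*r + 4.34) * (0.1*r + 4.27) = -0.028*r^5 - 1.3586*r^4 - 7.0121*r^3 - 2.3594*r^2 - 5.5013*r + 18.5318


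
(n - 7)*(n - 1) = n^2 - 8*n + 7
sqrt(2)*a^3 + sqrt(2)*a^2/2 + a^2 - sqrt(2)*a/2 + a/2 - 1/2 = (a - 1/2)*(a + 1)*(sqrt(2)*a + 1)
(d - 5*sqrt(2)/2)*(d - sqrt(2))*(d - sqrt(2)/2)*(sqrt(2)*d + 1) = sqrt(2)*d^4 - 7*d^3 + 9*sqrt(2)*d^2/2 + 7*d/2 - 5*sqrt(2)/2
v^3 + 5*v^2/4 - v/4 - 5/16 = (v - 1/2)*(v + 1/2)*(v + 5/4)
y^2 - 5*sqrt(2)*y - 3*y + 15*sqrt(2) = (y - 3)*(y - 5*sqrt(2))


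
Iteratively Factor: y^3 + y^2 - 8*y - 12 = (y - 3)*(y^2 + 4*y + 4) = (y - 3)*(y + 2)*(y + 2)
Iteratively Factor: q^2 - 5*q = (q)*(q - 5)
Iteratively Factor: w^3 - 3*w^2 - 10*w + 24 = (w - 4)*(w^2 + w - 6) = (w - 4)*(w + 3)*(w - 2)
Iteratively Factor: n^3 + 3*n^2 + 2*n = (n + 2)*(n^2 + n) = n*(n + 2)*(n + 1)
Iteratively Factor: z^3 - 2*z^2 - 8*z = (z - 4)*(z^2 + 2*z) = z*(z - 4)*(z + 2)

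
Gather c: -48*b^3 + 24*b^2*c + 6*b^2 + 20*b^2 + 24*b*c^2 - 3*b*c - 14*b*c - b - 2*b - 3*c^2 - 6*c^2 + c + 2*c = -48*b^3 + 26*b^2 - 3*b + c^2*(24*b - 9) + c*(24*b^2 - 17*b + 3)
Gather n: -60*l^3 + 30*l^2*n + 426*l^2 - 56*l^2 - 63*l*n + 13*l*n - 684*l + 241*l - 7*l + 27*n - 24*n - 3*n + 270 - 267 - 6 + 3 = -60*l^3 + 370*l^2 - 450*l + n*(30*l^2 - 50*l)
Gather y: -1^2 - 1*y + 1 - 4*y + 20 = 20 - 5*y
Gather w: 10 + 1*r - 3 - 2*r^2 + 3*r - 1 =-2*r^2 + 4*r + 6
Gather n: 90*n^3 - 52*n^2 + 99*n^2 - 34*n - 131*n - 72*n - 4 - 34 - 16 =90*n^3 + 47*n^2 - 237*n - 54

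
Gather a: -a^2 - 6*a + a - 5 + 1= -a^2 - 5*a - 4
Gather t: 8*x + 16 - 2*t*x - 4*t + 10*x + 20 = t*(-2*x - 4) + 18*x + 36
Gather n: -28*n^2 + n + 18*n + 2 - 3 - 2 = -28*n^2 + 19*n - 3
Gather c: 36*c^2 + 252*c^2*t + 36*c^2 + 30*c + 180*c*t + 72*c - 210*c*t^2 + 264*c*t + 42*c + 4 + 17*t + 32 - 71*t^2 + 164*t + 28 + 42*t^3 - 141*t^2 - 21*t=c^2*(252*t + 72) + c*(-210*t^2 + 444*t + 144) + 42*t^3 - 212*t^2 + 160*t + 64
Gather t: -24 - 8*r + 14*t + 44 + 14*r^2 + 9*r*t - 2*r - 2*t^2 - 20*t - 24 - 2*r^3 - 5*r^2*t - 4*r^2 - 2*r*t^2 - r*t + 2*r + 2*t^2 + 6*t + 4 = -2*r^3 + 10*r^2 - 2*r*t^2 - 8*r + t*(-5*r^2 + 8*r)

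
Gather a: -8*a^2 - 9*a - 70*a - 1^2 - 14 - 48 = -8*a^2 - 79*a - 63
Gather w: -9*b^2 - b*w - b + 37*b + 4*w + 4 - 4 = -9*b^2 + 36*b + w*(4 - b)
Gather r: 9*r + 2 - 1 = 9*r + 1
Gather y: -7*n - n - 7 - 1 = -8*n - 8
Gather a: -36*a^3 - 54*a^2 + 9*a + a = -36*a^3 - 54*a^2 + 10*a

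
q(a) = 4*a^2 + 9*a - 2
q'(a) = 8*a + 9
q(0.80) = 7.76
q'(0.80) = 15.40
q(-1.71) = -5.69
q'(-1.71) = -4.68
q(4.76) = 131.47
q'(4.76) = 47.08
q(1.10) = 12.74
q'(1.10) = 17.80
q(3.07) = 63.33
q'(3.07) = 33.56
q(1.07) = 12.21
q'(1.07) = 17.56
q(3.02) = 61.66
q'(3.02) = 33.16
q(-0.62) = -6.04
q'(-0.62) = 4.04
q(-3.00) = 7.00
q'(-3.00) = -15.00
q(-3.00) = 7.00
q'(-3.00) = -15.00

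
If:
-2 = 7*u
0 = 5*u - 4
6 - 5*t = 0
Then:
No Solution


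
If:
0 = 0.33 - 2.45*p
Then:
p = 0.13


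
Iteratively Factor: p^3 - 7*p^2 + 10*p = (p)*(p^2 - 7*p + 10) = p*(p - 5)*(p - 2)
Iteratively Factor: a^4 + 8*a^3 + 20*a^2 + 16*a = (a + 4)*(a^3 + 4*a^2 + 4*a) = a*(a + 4)*(a^2 + 4*a + 4) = a*(a + 2)*(a + 4)*(a + 2)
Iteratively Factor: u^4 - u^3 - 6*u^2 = (u)*(u^3 - u^2 - 6*u) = u^2*(u^2 - u - 6) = u^2*(u - 3)*(u + 2)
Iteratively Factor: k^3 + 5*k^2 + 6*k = (k)*(k^2 + 5*k + 6) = k*(k + 2)*(k + 3)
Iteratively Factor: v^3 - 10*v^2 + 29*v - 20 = (v - 4)*(v^2 - 6*v + 5) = (v - 4)*(v - 1)*(v - 5)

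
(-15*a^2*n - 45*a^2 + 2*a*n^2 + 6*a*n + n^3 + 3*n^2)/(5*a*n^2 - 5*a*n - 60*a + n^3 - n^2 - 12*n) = (-3*a + n)/(n - 4)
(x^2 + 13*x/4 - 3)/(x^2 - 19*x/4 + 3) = (x + 4)/(x - 4)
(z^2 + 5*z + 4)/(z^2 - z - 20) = (z + 1)/(z - 5)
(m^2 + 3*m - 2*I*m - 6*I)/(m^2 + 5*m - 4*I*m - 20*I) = (m^2 + m*(3 - 2*I) - 6*I)/(m^2 + m*(5 - 4*I) - 20*I)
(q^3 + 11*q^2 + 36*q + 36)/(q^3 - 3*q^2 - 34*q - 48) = (q + 6)/(q - 8)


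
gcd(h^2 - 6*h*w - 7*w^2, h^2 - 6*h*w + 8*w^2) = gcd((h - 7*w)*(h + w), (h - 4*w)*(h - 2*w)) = 1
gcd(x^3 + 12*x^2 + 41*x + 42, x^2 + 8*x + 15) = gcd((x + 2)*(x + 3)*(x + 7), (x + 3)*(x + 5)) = x + 3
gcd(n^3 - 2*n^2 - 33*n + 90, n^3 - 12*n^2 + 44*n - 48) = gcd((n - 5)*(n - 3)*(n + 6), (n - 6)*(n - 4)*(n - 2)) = 1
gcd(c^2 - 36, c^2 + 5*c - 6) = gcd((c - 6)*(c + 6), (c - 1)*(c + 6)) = c + 6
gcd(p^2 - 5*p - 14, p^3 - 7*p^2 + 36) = p + 2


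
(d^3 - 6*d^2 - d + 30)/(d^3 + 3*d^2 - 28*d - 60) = (d - 3)/(d + 6)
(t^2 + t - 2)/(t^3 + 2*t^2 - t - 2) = 1/(t + 1)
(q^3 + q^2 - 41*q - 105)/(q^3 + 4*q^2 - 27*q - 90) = (q^2 - 2*q - 35)/(q^2 + q - 30)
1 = 1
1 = 1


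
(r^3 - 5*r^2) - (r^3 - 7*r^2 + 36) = 2*r^2 - 36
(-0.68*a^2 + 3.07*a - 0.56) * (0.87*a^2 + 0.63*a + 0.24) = -0.5916*a^4 + 2.2425*a^3 + 1.2837*a^2 + 0.384*a - 0.1344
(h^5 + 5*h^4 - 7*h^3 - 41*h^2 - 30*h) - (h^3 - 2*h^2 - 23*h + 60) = h^5 + 5*h^4 - 8*h^3 - 39*h^2 - 7*h - 60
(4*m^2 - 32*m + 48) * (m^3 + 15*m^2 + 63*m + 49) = 4*m^5 + 28*m^4 - 180*m^3 - 1100*m^2 + 1456*m + 2352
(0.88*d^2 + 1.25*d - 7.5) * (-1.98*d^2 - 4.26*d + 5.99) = -1.7424*d^4 - 6.2238*d^3 + 14.7962*d^2 + 39.4375*d - 44.925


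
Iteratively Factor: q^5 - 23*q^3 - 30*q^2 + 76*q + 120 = (q + 2)*(q^4 - 2*q^3 - 19*q^2 + 8*q + 60) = (q + 2)*(q + 3)*(q^3 - 5*q^2 - 4*q + 20) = (q + 2)^2*(q + 3)*(q^2 - 7*q + 10) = (q - 5)*(q + 2)^2*(q + 3)*(q - 2)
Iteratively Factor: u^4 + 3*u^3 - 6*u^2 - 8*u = (u - 2)*(u^3 + 5*u^2 + 4*u) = (u - 2)*(u + 1)*(u^2 + 4*u) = u*(u - 2)*(u + 1)*(u + 4)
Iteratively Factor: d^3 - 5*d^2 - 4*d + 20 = (d - 5)*(d^2 - 4) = (d - 5)*(d - 2)*(d + 2)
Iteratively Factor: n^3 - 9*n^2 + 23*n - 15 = (n - 3)*(n^2 - 6*n + 5) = (n - 5)*(n - 3)*(n - 1)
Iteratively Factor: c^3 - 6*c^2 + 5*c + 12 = (c - 3)*(c^2 - 3*c - 4) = (c - 4)*(c - 3)*(c + 1)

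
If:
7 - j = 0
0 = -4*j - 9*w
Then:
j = 7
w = -28/9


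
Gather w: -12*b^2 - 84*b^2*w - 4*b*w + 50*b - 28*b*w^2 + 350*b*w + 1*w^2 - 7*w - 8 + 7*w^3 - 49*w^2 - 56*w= -12*b^2 + 50*b + 7*w^3 + w^2*(-28*b - 48) + w*(-84*b^2 + 346*b - 63) - 8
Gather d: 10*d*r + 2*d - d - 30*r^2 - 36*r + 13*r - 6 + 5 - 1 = d*(10*r + 1) - 30*r^2 - 23*r - 2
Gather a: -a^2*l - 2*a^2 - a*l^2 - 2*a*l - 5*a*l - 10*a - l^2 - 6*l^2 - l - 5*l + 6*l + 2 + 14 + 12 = a^2*(-l - 2) + a*(-l^2 - 7*l - 10) - 7*l^2 + 28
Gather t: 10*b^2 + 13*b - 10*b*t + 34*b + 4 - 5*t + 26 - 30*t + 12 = 10*b^2 + 47*b + t*(-10*b - 35) + 42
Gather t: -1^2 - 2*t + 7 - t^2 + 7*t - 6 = -t^2 + 5*t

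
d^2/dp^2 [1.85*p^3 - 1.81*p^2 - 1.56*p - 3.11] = 11.1*p - 3.62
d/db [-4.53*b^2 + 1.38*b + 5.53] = 1.38 - 9.06*b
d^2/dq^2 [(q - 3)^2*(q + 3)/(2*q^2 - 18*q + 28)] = (31*q^3 - 171*q^2 + 237*q + 87)/(q^6 - 27*q^5 + 285*q^4 - 1485*q^3 + 3990*q^2 - 5292*q + 2744)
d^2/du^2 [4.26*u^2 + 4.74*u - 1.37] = 8.52000000000000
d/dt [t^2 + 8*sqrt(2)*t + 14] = 2*t + 8*sqrt(2)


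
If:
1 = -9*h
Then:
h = -1/9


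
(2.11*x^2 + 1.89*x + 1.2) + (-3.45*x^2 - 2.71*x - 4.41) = -1.34*x^2 - 0.82*x - 3.21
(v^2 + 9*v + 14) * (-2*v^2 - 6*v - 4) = -2*v^4 - 24*v^3 - 86*v^2 - 120*v - 56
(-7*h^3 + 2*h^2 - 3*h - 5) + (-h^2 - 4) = -7*h^3 + h^2 - 3*h - 9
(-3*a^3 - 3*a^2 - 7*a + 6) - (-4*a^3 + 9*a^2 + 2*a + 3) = a^3 - 12*a^2 - 9*a + 3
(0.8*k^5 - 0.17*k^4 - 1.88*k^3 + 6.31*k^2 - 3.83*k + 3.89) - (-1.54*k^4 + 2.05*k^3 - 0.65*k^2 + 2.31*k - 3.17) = 0.8*k^5 + 1.37*k^4 - 3.93*k^3 + 6.96*k^2 - 6.14*k + 7.06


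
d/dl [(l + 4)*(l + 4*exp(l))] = l + (l + 4)*(4*exp(l) + 1) + 4*exp(l)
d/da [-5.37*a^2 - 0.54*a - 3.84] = -10.74*a - 0.54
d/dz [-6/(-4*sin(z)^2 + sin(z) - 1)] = 6*(1 - 8*sin(z))*cos(z)/(4*sin(z)^2 - sin(z) + 1)^2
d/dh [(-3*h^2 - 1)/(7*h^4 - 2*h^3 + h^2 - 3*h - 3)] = (6*h*(-7*h^4 + 2*h^3 - h^2 + 3*h + 3) + (3*h^2 + 1)*(28*h^3 - 6*h^2 + 2*h - 3))/(-7*h^4 + 2*h^3 - h^2 + 3*h + 3)^2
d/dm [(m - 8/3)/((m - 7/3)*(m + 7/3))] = 9*(-9*m^2 + 48*m - 49)/(81*m^4 - 882*m^2 + 2401)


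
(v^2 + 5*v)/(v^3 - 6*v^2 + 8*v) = (v + 5)/(v^2 - 6*v + 8)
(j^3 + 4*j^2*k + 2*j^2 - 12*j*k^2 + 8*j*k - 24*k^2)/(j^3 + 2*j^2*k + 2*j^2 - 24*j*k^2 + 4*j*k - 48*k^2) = (j - 2*k)/(j - 4*k)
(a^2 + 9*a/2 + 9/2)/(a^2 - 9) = (a + 3/2)/(a - 3)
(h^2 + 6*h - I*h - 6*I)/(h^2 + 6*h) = (h - I)/h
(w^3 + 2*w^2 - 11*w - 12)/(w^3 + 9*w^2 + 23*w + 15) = (w^2 + w - 12)/(w^2 + 8*w + 15)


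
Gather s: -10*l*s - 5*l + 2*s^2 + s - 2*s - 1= -5*l + 2*s^2 + s*(-10*l - 1) - 1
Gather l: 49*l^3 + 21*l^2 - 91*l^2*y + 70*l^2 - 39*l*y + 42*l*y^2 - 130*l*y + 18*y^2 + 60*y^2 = 49*l^3 + l^2*(91 - 91*y) + l*(42*y^2 - 169*y) + 78*y^2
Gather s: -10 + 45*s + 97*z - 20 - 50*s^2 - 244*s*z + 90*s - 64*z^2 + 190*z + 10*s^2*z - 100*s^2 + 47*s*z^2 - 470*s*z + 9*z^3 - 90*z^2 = s^2*(10*z - 150) + s*(47*z^2 - 714*z + 135) + 9*z^3 - 154*z^2 + 287*z - 30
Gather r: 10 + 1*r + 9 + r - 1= 2*r + 18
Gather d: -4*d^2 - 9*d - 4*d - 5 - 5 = -4*d^2 - 13*d - 10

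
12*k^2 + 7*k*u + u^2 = (3*k + u)*(4*k + u)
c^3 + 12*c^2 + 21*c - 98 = (c - 2)*(c + 7)^2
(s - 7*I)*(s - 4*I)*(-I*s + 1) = -I*s^3 - 10*s^2 + 17*I*s - 28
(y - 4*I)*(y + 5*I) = y^2 + I*y + 20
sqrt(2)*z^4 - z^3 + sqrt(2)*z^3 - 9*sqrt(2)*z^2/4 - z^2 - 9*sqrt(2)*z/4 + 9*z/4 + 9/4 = (z - 3/2)*(z + 3/2)*(z - sqrt(2)/2)*(sqrt(2)*z + sqrt(2))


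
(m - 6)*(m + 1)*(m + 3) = m^3 - 2*m^2 - 21*m - 18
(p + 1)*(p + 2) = p^2 + 3*p + 2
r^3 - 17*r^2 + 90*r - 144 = (r - 8)*(r - 6)*(r - 3)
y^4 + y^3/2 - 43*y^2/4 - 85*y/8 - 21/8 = (y - 7/2)*(y + 1/2)^2*(y + 3)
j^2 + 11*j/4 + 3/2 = (j + 3/4)*(j + 2)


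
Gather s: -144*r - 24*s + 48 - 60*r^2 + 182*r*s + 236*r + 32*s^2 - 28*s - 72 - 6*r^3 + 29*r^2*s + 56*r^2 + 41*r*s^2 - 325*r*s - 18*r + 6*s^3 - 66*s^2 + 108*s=-6*r^3 - 4*r^2 + 74*r + 6*s^3 + s^2*(41*r - 34) + s*(29*r^2 - 143*r + 56) - 24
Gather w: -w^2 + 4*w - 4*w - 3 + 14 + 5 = 16 - w^2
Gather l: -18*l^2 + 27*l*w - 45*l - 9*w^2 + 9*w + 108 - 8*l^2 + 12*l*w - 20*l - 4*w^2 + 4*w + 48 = -26*l^2 + l*(39*w - 65) - 13*w^2 + 13*w + 156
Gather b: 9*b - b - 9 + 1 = 8*b - 8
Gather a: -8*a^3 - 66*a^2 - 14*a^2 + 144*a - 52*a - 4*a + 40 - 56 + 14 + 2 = -8*a^3 - 80*a^2 + 88*a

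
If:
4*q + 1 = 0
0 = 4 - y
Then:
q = -1/4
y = 4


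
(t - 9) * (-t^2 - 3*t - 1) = -t^3 + 6*t^2 + 26*t + 9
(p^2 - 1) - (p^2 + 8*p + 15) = -8*p - 16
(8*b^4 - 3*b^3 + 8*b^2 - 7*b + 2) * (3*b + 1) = 24*b^5 - b^4 + 21*b^3 - 13*b^2 - b + 2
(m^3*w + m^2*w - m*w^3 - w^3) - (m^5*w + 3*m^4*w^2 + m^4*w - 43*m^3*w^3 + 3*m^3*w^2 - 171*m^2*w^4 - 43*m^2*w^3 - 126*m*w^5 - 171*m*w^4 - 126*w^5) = -m^5*w - 3*m^4*w^2 - m^4*w + 43*m^3*w^3 - 3*m^3*w^2 + m^3*w + 171*m^2*w^4 + 43*m^2*w^3 + m^2*w + 126*m*w^5 + 171*m*w^4 - m*w^3 + 126*w^5 - w^3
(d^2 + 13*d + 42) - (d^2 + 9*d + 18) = 4*d + 24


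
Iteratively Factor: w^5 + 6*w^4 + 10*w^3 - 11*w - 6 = (w + 1)*(w^4 + 5*w^3 + 5*w^2 - 5*w - 6) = (w + 1)^2*(w^3 + 4*w^2 + w - 6) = (w - 1)*(w + 1)^2*(w^2 + 5*w + 6) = (w - 1)*(w + 1)^2*(w + 2)*(w + 3)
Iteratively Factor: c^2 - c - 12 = (c - 4)*(c + 3)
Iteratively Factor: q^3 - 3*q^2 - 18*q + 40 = (q + 4)*(q^2 - 7*q + 10) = (q - 2)*(q + 4)*(q - 5)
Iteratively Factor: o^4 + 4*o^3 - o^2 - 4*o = (o + 1)*(o^3 + 3*o^2 - 4*o) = o*(o + 1)*(o^2 + 3*o - 4) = o*(o + 1)*(o + 4)*(o - 1)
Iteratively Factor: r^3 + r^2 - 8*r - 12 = (r - 3)*(r^2 + 4*r + 4) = (r - 3)*(r + 2)*(r + 2)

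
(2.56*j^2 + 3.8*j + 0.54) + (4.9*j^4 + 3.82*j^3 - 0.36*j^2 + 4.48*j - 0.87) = 4.9*j^4 + 3.82*j^3 + 2.2*j^2 + 8.28*j - 0.33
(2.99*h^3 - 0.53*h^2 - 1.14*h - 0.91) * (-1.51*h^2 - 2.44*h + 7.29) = -4.5149*h^5 - 6.4953*h^4 + 24.8117*h^3 + 0.292*h^2 - 6.0902*h - 6.6339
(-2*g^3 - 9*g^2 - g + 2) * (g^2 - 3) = -2*g^5 - 9*g^4 + 5*g^3 + 29*g^2 + 3*g - 6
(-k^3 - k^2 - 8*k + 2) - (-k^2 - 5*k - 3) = -k^3 - 3*k + 5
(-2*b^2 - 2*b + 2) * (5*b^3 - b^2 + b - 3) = -10*b^5 - 8*b^4 + 10*b^3 + 2*b^2 + 8*b - 6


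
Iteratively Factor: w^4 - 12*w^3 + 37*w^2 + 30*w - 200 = (w + 2)*(w^3 - 14*w^2 + 65*w - 100) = (w - 5)*(w + 2)*(w^2 - 9*w + 20) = (w - 5)^2*(w + 2)*(w - 4)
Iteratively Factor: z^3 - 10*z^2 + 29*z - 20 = (z - 1)*(z^2 - 9*z + 20) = (z - 5)*(z - 1)*(z - 4)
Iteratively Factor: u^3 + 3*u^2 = (u)*(u^2 + 3*u) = u*(u + 3)*(u)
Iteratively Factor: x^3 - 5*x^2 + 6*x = (x - 3)*(x^2 - 2*x) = (x - 3)*(x - 2)*(x)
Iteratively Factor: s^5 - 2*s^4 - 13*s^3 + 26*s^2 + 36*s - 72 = (s - 2)*(s^4 - 13*s^2 + 36) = (s - 2)*(s + 3)*(s^3 - 3*s^2 - 4*s + 12) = (s - 2)^2*(s + 3)*(s^2 - s - 6) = (s - 2)^2*(s + 2)*(s + 3)*(s - 3)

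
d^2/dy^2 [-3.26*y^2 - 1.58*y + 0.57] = -6.52000000000000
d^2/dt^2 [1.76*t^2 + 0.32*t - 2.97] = 3.52000000000000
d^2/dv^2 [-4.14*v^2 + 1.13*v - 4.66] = -8.28000000000000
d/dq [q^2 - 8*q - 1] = 2*q - 8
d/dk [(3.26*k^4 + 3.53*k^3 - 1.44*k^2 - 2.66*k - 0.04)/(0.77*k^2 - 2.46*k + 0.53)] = (5.0204*k^5 - 21.3407*k^4 - 10.4564*k^3 + 11.2033*k^2 - 1.4648*k - 1.5082)/(0.5929*k^4 - 3.7884*k^3 + 6.8678*k^2 - 2.6076*k + 0.2809)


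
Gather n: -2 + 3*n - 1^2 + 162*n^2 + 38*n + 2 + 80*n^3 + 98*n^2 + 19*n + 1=80*n^3 + 260*n^2 + 60*n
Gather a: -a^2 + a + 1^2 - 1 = -a^2 + a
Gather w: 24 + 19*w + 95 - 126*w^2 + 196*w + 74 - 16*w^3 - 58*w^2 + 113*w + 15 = -16*w^3 - 184*w^2 + 328*w + 208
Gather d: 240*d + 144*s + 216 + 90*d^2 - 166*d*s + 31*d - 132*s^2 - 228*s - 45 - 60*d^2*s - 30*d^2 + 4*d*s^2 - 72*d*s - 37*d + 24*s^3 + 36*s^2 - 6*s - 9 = d^2*(60 - 60*s) + d*(4*s^2 - 238*s + 234) + 24*s^3 - 96*s^2 - 90*s + 162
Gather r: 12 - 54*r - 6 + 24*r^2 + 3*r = 24*r^2 - 51*r + 6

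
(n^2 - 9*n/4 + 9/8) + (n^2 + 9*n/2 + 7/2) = 2*n^2 + 9*n/4 + 37/8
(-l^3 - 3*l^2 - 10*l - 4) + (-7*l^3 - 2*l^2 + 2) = -8*l^3 - 5*l^2 - 10*l - 2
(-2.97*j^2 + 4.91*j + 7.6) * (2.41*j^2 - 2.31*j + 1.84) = -7.1577*j^4 + 18.6938*j^3 + 1.5091*j^2 - 8.5216*j + 13.984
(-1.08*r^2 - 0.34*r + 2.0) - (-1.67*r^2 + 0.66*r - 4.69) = 0.59*r^2 - 1.0*r + 6.69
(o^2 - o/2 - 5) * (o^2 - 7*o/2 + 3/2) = o^4 - 4*o^3 - 7*o^2/4 + 67*o/4 - 15/2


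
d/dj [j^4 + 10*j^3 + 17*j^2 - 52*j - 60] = 4*j^3 + 30*j^2 + 34*j - 52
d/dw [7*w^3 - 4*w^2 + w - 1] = 21*w^2 - 8*w + 1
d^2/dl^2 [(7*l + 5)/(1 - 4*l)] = -216/(4*l - 1)^3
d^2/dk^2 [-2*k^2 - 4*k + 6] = -4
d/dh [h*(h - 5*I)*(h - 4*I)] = 3*h^2 - 18*I*h - 20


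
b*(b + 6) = b^2 + 6*b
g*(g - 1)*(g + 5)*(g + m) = g^4 + g^3*m + 4*g^3 + 4*g^2*m - 5*g^2 - 5*g*m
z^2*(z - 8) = z^3 - 8*z^2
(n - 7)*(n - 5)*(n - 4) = n^3 - 16*n^2 + 83*n - 140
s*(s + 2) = s^2 + 2*s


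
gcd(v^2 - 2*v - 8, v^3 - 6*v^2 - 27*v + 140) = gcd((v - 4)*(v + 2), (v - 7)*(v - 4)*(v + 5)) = v - 4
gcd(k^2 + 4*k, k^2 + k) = k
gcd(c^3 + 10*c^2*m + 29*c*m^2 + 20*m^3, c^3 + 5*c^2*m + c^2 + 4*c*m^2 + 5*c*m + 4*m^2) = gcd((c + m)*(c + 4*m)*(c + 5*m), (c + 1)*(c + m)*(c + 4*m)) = c^2 + 5*c*m + 4*m^2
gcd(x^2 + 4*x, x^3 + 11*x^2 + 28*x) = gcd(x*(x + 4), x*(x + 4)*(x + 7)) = x^2 + 4*x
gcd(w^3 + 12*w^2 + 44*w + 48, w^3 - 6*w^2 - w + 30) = w + 2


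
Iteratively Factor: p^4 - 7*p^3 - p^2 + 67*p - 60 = (p - 1)*(p^3 - 6*p^2 - 7*p + 60) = (p - 5)*(p - 1)*(p^2 - p - 12) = (p - 5)*(p - 1)*(p + 3)*(p - 4)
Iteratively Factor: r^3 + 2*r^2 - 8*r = (r - 2)*(r^2 + 4*r) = (r - 2)*(r + 4)*(r)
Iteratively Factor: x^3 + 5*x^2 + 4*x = (x + 1)*(x^2 + 4*x) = x*(x + 1)*(x + 4)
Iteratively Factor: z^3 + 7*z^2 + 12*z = (z)*(z^2 + 7*z + 12) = z*(z + 3)*(z + 4)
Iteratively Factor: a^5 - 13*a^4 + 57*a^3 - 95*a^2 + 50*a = (a - 5)*(a^4 - 8*a^3 + 17*a^2 - 10*a) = (a - 5)*(a - 1)*(a^3 - 7*a^2 + 10*a) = (a - 5)^2*(a - 1)*(a^2 - 2*a) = a*(a - 5)^2*(a - 1)*(a - 2)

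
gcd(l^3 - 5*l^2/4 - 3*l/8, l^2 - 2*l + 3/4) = l - 3/2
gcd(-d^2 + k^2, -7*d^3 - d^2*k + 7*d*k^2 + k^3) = d^2 - k^2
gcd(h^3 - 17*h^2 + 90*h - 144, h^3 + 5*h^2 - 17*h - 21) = h - 3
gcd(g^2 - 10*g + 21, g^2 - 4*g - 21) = g - 7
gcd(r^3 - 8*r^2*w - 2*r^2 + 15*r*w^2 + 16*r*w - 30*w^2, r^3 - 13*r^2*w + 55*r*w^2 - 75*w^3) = r^2 - 8*r*w + 15*w^2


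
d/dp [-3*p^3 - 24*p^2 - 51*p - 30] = -9*p^2 - 48*p - 51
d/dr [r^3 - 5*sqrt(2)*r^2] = r*(3*r - 10*sqrt(2))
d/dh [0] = 0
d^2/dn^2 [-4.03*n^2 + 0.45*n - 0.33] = -8.06000000000000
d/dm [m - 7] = 1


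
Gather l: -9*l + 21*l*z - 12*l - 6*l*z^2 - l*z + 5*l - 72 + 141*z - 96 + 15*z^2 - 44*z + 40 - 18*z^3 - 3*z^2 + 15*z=l*(-6*z^2 + 20*z - 16) - 18*z^3 + 12*z^2 + 112*z - 128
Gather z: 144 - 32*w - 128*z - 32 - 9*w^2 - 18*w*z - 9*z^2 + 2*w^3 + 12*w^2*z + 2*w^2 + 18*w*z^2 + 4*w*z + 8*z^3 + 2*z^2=2*w^3 - 7*w^2 - 32*w + 8*z^3 + z^2*(18*w - 7) + z*(12*w^2 - 14*w - 128) + 112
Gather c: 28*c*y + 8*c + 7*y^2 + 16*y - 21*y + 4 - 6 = c*(28*y + 8) + 7*y^2 - 5*y - 2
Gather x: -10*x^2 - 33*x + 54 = -10*x^2 - 33*x + 54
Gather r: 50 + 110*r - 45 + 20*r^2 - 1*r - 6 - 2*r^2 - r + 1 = 18*r^2 + 108*r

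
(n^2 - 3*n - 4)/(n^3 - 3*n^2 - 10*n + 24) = (n + 1)/(n^2 + n - 6)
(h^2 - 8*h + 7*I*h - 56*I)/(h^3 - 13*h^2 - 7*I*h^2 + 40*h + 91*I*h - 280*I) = (h + 7*I)/(h^2 - h*(5 + 7*I) + 35*I)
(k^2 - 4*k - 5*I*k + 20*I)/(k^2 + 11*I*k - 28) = (k^2 - 4*k - 5*I*k + 20*I)/(k^2 + 11*I*k - 28)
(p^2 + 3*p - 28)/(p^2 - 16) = (p + 7)/(p + 4)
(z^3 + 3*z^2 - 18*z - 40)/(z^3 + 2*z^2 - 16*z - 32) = (z + 5)/(z + 4)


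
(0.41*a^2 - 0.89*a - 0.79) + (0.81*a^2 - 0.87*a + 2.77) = 1.22*a^2 - 1.76*a + 1.98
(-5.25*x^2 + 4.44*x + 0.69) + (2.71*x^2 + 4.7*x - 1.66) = -2.54*x^2 + 9.14*x - 0.97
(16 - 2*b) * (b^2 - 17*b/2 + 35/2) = -2*b^3 + 33*b^2 - 171*b + 280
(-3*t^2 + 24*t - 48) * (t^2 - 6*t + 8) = -3*t^4 + 42*t^3 - 216*t^2 + 480*t - 384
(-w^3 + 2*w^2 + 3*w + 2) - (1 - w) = -w^3 + 2*w^2 + 4*w + 1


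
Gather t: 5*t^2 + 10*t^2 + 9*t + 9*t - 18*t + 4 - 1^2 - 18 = 15*t^2 - 15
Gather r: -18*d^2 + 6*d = -18*d^2 + 6*d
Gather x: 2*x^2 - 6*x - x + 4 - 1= 2*x^2 - 7*x + 3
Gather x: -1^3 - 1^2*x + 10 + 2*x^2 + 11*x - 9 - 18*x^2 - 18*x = -16*x^2 - 8*x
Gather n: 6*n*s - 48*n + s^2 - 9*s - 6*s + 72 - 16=n*(6*s - 48) + s^2 - 15*s + 56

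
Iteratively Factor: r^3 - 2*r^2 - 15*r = (r + 3)*(r^2 - 5*r) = r*(r + 3)*(r - 5)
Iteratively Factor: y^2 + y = (y + 1)*(y)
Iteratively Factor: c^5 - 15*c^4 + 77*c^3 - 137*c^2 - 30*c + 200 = (c - 5)*(c^4 - 10*c^3 + 27*c^2 - 2*c - 40) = (c - 5)*(c - 2)*(c^3 - 8*c^2 + 11*c + 20) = (c - 5)*(c - 4)*(c - 2)*(c^2 - 4*c - 5) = (c - 5)*(c - 4)*(c - 2)*(c + 1)*(c - 5)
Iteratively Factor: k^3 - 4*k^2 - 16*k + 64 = (k - 4)*(k^2 - 16) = (k - 4)*(k + 4)*(k - 4)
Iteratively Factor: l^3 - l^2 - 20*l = (l + 4)*(l^2 - 5*l) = (l - 5)*(l + 4)*(l)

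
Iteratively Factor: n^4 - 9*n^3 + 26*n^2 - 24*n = (n - 4)*(n^3 - 5*n^2 + 6*n) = n*(n - 4)*(n^2 - 5*n + 6) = n*(n - 4)*(n - 3)*(n - 2)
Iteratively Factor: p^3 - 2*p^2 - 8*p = (p + 2)*(p^2 - 4*p) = p*(p + 2)*(p - 4)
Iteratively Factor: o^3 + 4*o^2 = (o)*(o^2 + 4*o) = o*(o + 4)*(o)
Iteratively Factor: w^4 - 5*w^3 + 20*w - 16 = (w - 4)*(w^3 - w^2 - 4*w + 4) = (w - 4)*(w - 2)*(w^2 + w - 2) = (w - 4)*(w - 2)*(w + 2)*(w - 1)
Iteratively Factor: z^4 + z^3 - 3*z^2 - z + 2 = (z - 1)*(z^3 + 2*z^2 - z - 2) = (z - 1)^2*(z^2 + 3*z + 2) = (z - 1)^2*(z + 2)*(z + 1)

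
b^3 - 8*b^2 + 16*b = b*(b - 4)^2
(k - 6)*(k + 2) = k^2 - 4*k - 12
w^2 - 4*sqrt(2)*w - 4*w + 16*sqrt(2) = (w - 4)*(w - 4*sqrt(2))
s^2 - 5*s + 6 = (s - 3)*(s - 2)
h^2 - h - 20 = (h - 5)*(h + 4)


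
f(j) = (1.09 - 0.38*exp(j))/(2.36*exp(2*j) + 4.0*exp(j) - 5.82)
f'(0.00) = -21.94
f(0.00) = 1.31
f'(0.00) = -21.94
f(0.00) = 1.31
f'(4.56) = 0.00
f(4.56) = -0.00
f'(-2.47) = -0.01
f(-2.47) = -0.19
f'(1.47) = -0.01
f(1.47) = -0.01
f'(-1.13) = -0.07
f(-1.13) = -0.23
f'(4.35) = 0.00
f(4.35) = -0.00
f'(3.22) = 0.00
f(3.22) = -0.01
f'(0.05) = -7.00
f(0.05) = 0.70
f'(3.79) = 0.00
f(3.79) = -0.00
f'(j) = (1.09 - 0.38*exp(j))*(-4.72*exp(2*j) - 4.0*exp(j))/(2.36*exp(2*j) + 4.0*exp(j) - 5.82)^2 - 0.38*exp(j)/(2.36*exp(2*j) + 4.0*exp(j) - 5.82)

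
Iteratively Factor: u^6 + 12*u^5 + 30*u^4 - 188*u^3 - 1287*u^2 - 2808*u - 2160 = (u - 5)*(u^5 + 17*u^4 + 115*u^3 + 387*u^2 + 648*u + 432) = (u - 5)*(u + 3)*(u^4 + 14*u^3 + 73*u^2 + 168*u + 144) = (u - 5)*(u + 3)^2*(u^3 + 11*u^2 + 40*u + 48) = (u - 5)*(u + 3)^2*(u + 4)*(u^2 + 7*u + 12) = (u - 5)*(u + 3)^2*(u + 4)^2*(u + 3)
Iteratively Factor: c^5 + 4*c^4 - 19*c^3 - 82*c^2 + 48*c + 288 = (c + 3)*(c^4 + c^3 - 22*c^2 - 16*c + 96) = (c + 3)^2*(c^3 - 2*c^2 - 16*c + 32) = (c - 2)*(c + 3)^2*(c^2 - 16) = (c - 4)*(c - 2)*(c + 3)^2*(c + 4)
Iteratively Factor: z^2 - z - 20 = (z + 4)*(z - 5)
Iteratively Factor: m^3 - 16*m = (m - 4)*(m^2 + 4*m) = (m - 4)*(m + 4)*(m)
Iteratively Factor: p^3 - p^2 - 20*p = (p)*(p^2 - p - 20) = p*(p + 4)*(p - 5)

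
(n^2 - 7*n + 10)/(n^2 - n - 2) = (n - 5)/(n + 1)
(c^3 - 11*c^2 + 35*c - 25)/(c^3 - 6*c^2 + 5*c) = (c - 5)/c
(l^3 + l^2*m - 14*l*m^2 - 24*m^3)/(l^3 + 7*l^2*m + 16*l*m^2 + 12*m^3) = (l - 4*m)/(l + 2*m)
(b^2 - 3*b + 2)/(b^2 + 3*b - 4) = (b - 2)/(b + 4)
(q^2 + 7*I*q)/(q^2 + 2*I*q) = (q + 7*I)/(q + 2*I)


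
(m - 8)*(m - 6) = m^2 - 14*m + 48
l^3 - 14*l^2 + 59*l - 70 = (l - 7)*(l - 5)*(l - 2)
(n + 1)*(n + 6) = n^2 + 7*n + 6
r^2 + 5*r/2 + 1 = (r + 1/2)*(r + 2)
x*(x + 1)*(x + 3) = x^3 + 4*x^2 + 3*x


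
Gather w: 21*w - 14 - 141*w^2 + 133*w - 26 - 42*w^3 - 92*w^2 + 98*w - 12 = -42*w^3 - 233*w^2 + 252*w - 52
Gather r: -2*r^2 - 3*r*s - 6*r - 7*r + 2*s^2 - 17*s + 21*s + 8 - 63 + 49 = -2*r^2 + r*(-3*s - 13) + 2*s^2 + 4*s - 6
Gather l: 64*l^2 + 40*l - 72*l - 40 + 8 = 64*l^2 - 32*l - 32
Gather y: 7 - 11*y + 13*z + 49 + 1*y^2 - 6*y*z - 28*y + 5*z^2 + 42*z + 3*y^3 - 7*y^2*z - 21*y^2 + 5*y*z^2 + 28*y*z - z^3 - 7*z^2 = 3*y^3 + y^2*(-7*z - 20) + y*(5*z^2 + 22*z - 39) - z^3 - 2*z^2 + 55*z + 56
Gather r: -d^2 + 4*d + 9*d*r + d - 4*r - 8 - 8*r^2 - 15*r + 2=-d^2 + 5*d - 8*r^2 + r*(9*d - 19) - 6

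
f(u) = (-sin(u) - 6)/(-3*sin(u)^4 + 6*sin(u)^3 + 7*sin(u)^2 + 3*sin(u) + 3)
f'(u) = (-sin(u) - 6)*(12*sin(u)^3*cos(u) - 18*sin(u)^2*cos(u) - 14*sin(u)*cos(u) - 3*cos(u))/(-3*sin(u)^4 + 6*sin(u)^3 + 7*sin(u)^2 + 3*sin(u) + 3)^2 - cos(u)/(-3*sin(u)^4 + 6*sin(u)^3 + 7*sin(u)^2 + 3*sin(u) + 3) = (-9*sin(u)^4 - 60*sin(u)^3 + 115*sin(u)^2 + 84*sin(u) + 15)*cos(u)/(-3*sin(u)^4 + 6*sin(u)^3 + 7*sin(u)^2 + 3*sin(u) + 3)^2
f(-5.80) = -1.02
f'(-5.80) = 1.58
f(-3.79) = -0.80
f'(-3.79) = -1.08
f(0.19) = -1.61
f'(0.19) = 2.29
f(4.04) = -5.55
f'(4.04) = -31.70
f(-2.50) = -2.65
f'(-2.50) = -3.39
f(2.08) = -0.52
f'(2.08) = -0.37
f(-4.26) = -0.50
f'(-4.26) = -0.31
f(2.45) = -0.75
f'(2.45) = -0.97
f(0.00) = -2.00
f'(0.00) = 1.67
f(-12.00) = -0.90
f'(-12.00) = 1.32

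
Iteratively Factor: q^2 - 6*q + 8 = (q - 2)*(q - 4)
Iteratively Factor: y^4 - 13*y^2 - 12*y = (y - 4)*(y^3 + 4*y^2 + 3*y) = y*(y - 4)*(y^2 + 4*y + 3) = y*(y - 4)*(y + 3)*(y + 1)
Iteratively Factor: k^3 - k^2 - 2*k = (k + 1)*(k^2 - 2*k) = k*(k + 1)*(k - 2)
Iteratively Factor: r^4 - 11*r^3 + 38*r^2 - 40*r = (r - 4)*(r^3 - 7*r^2 + 10*r) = (r - 5)*(r - 4)*(r^2 - 2*r) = (r - 5)*(r - 4)*(r - 2)*(r)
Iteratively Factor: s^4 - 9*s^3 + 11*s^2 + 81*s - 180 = (s - 5)*(s^3 - 4*s^2 - 9*s + 36) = (s - 5)*(s + 3)*(s^2 - 7*s + 12) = (s - 5)*(s - 4)*(s + 3)*(s - 3)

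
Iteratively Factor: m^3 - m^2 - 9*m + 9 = (m + 3)*(m^2 - 4*m + 3) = (m - 3)*(m + 3)*(m - 1)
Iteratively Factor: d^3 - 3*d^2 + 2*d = (d - 2)*(d^2 - d) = (d - 2)*(d - 1)*(d)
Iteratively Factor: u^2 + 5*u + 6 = (u + 2)*(u + 3)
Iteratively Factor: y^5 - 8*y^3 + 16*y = (y + 2)*(y^4 - 2*y^3 - 4*y^2 + 8*y) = (y - 2)*(y + 2)*(y^3 - 4*y) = (y - 2)*(y + 2)^2*(y^2 - 2*y) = y*(y - 2)*(y + 2)^2*(y - 2)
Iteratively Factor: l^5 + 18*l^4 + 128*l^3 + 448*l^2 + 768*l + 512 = (l + 4)*(l^4 + 14*l^3 + 72*l^2 + 160*l + 128) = (l + 2)*(l + 4)*(l^3 + 12*l^2 + 48*l + 64) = (l + 2)*(l + 4)^2*(l^2 + 8*l + 16) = (l + 2)*(l + 4)^3*(l + 4)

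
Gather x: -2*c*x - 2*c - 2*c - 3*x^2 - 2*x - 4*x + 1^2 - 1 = -4*c - 3*x^2 + x*(-2*c - 6)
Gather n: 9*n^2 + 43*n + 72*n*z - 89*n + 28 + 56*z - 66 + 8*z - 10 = 9*n^2 + n*(72*z - 46) + 64*z - 48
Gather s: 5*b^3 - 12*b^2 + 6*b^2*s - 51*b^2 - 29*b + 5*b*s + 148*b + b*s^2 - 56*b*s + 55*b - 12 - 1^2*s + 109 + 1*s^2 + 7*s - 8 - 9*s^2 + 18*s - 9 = 5*b^3 - 63*b^2 + 174*b + s^2*(b - 8) + s*(6*b^2 - 51*b + 24) + 80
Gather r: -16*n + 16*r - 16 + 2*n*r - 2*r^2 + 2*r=-16*n - 2*r^2 + r*(2*n + 18) - 16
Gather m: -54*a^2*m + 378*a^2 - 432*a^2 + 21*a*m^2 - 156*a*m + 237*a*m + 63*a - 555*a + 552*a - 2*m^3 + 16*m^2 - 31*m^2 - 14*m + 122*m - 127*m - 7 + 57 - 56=-54*a^2 + 60*a - 2*m^3 + m^2*(21*a - 15) + m*(-54*a^2 + 81*a - 19) - 6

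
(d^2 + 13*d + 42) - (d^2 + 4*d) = 9*d + 42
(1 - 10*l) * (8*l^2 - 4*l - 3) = -80*l^3 + 48*l^2 + 26*l - 3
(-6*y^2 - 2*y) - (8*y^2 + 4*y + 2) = -14*y^2 - 6*y - 2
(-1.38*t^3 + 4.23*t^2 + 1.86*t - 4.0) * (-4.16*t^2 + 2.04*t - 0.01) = 5.7408*t^5 - 20.412*t^4 + 0.9054*t^3 + 20.3921*t^2 - 8.1786*t + 0.04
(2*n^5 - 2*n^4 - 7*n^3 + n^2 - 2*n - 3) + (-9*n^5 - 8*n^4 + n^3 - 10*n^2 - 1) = -7*n^5 - 10*n^4 - 6*n^3 - 9*n^2 - 2*n - 4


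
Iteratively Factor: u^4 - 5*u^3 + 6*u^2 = (u)*(u^3 - 5*u^2 + 6*u) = u^2*(u^2 - 5*u + 6) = u^2*(u - 2)*(u - 3)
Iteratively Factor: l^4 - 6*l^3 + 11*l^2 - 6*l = (l - 1)*(l^3 - 5*l^2 + 6*l) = l*(l - 1)*(l^2 - 5*l + 6) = l*(l - 3)*(l - 1)*(l - 2)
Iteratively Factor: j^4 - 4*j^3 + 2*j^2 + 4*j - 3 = (j - 1)*(j^3 - 3*j^2 - j + 3) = (j - 1)^2*(j^2 - 2*j - 3) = (j - 3)*(j - 1)^2*(j + 1)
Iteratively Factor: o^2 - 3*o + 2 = (o - 1)*(o - 2)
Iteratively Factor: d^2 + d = (d)*(d + 1)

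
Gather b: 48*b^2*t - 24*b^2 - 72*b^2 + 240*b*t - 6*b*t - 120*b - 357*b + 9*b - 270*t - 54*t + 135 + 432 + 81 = b^2*(48*t - 96) + b*(234*t - 468) - 324*t + 648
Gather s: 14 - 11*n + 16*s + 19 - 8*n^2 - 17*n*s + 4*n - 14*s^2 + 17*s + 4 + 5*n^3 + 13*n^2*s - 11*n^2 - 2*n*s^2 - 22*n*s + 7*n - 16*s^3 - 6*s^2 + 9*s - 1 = 5*n^3 - 19*n^2 - 16*s^3 + s^2*(-2*n - 20) + s*(13*n^2 - 39*n + 42) + 36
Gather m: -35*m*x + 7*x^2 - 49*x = -35*m*x + 7*x^2 - 49*x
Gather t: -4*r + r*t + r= r*t - 3*r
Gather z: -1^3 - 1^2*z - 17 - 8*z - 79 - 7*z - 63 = -16*z - 160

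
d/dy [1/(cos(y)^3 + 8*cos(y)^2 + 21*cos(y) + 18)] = (3*cos(y) + 7)*sin(y)/((cos(y) + 2)^2*(cos(y) + 3)^3)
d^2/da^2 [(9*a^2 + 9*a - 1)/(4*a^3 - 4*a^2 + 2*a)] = (36*a^6 + 108*a^5 - 186*a^4 + 68*a^3 - 18*a^2 + 6*a - 1)/(a^3*(8*a^6 - 24*a^5 + 36*a^4 - 32*a^3 + 18*a^2 - 6*a + 1))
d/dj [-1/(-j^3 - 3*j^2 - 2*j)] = (-3*j^2 - 6*j - 2)/(j^2*(j^2 + 3*j + 2)^2)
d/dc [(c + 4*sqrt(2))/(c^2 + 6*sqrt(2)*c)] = (-c^2 - 8*sqrt(2)*c - 48)/(c^2*(c^2 + 12*sqrt(2)*c + 72))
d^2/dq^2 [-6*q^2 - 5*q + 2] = -12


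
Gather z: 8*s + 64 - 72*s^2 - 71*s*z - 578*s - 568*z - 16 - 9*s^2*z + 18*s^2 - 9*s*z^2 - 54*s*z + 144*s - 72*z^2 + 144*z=-54*s^2 - 426*s + z^2*(-9*s - 72) + z*(-9*s^2 - 125*s - 424) + 48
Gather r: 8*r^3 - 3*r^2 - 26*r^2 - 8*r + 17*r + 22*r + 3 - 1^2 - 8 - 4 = 8*r^3 - 29*r^2 + 31*r - 10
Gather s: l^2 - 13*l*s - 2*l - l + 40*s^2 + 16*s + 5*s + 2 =l^2 - 3*l + 40*s^2 + s*(21 - 13*l) + 2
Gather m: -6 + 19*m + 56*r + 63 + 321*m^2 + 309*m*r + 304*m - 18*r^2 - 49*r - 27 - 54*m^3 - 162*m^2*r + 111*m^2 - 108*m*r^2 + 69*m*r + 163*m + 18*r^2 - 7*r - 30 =-54*m^3 + m^2*(432 - 162*r) + m*(-108*r^2 + 378*r + 486)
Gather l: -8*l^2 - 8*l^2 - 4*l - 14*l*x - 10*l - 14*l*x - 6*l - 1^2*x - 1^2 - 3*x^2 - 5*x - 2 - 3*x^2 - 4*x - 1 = -16*l^2 + l*(-28*x - 20) - 6*x^2 - 10*x - 4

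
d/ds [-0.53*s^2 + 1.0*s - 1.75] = 1.0 - 1.06*s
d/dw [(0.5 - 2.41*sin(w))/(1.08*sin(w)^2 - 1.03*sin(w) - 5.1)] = (2.6028*sin(w)^2 - 1.08*sin(w) + 12.806)*cos(w)/(1.1664*sin(w)^4 - 2.2248*sin(w)^3 - 9.9551*sin(w)^2 + 10.506*sin(w) + 26.01)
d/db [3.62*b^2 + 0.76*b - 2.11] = 7.24*b + 0.76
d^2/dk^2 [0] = 0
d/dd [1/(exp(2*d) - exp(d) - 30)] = (1 - 2*exp(d))*exp(d)/(-exp(2*d) + exp(d) + 30)^2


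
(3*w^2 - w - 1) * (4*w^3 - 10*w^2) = 12*w^5 - 34*w^4 + 6*w^3 + 10*w^2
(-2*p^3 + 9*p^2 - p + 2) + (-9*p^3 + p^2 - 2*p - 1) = -11*p^3 + 10*p^2 - 3*p + 1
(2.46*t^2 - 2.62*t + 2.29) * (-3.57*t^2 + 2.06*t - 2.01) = -8.7822*t^4 + 14.421*t^3 - 18.5171*t^2 + 9.9836*t - 4.6029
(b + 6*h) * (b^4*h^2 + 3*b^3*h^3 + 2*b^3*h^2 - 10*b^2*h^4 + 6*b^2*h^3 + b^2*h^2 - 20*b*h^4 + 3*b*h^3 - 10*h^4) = b^5*h^2 + 9*b^4*h^3 + 2*b^4*h^2 + 8*b^3*h^4 + 18*b^3*h^3 + b^3*h^2 - 60*b^2*h^5 + 16*b^2*h^4 + 9*b^2*h^3 - 120*b*h^5 + 8*b*h^4 - 60*h^5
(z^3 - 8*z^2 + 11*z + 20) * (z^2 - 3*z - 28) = z^5 - 11*z^4 + 7*z^3 + 211*z^2 - 368*z - 560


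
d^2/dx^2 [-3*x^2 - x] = -6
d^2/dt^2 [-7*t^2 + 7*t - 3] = -14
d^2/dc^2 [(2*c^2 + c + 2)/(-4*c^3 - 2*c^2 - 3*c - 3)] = 2*(-32*c^6 - 48*c^5 - 144*c^4 + 60*c^3 + 12*c^2 + 54*c - 15)/(64*c^9 + 96*c^8 + 192*c^7 + 296*c^6 + 288*c^5 + 306*c^4 + 243*c^3 + 135*c^2 + 81*c + 27)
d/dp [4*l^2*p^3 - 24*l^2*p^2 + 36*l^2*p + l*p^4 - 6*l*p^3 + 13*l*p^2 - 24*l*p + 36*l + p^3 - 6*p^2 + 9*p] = 12*l^2*p^2 - 48*l^2*p + 36*l^2 + 4*l*p^3 - 18*l*p^2 + 26*l*p - 24*l + 3*p^2 - 12*p + 9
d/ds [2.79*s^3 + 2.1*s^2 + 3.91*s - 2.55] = 8.37*s^2 + 4.2*s + 3.91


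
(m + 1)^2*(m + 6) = m^3 + 8*m^2 + 13*m + 6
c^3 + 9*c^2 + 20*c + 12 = (c + 1)*(c + 2)*(c + 6)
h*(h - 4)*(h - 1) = h^3 - 5*h^2 + 4*h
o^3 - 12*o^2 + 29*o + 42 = (o - 7)*(o - 6)*(o + 1)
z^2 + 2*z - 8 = (z - 2)*(z + 4)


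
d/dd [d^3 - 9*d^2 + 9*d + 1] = 3*d^2 - 18*d + 9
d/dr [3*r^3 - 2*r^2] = r*(9*r - 4)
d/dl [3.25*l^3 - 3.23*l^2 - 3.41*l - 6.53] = 9.75*l^2 - 6.46*l - 3.41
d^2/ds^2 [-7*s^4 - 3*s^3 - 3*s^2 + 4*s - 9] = -84*s^2 - 18*s - 6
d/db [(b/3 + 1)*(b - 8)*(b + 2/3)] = b^2 - 26*b/9 - 82/9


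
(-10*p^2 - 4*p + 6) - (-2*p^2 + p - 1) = -8*p^2 - 5*p + 7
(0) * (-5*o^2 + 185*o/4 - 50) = 0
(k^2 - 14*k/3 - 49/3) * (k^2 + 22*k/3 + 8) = k^4 + 8*k^3/3 - 383*k^2/9 - 1414*k/9 - 392/3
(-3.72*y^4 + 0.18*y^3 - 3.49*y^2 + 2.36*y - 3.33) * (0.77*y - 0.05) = -2.8644*y^5 + 0.3246*y^4 - 2.6963*y^3 + 1.9917*y^2 - 2.6821*y + 0.1665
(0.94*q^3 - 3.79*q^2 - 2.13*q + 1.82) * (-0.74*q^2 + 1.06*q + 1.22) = -0.6956*q^5 + 3.801*q^4 - 1.2944*q^3 - 8.2284*q^2 - 0.6694*q + 2.2204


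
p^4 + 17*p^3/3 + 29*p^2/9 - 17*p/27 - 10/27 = (p - 1/3)*(p + 1/3)*(p + 2/3)*(p + 5)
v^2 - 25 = (v - 5)*(v + 5)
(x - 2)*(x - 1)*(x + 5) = x^3 + 2*x^2 - 13*x + 10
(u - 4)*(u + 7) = u^2 + 3*u - 28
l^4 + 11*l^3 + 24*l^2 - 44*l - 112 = (l - 2)*(l + 2)*(l + 4)*(l + 7)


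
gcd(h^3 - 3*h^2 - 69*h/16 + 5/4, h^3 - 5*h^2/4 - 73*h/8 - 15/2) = h^2 - 11*h/4 - 5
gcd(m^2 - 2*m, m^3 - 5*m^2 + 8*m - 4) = m - 2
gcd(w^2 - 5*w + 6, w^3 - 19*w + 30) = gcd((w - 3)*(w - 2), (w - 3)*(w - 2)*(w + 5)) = w^2 - 5*w + 6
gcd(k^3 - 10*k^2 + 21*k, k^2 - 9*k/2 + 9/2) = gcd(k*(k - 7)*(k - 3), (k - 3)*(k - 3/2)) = k - 3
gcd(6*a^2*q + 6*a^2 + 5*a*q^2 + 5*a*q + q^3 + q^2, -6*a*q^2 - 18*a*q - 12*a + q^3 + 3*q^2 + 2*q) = q + 1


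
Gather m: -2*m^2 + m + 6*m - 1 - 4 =-2*m^2 + 7*m - 5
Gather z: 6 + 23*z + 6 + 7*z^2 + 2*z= 7*z^2 + 25*z + 12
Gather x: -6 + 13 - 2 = 5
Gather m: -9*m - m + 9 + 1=10 - 10*m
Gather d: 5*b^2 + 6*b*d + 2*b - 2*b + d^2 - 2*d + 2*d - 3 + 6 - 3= 5*b^2 + 6*b*d + d^2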